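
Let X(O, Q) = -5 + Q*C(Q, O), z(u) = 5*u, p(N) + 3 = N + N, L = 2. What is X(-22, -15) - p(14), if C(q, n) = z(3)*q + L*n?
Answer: 4005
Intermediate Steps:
p(N) = -3 + 2*N (p(N) = -3 + (N + N) = -3 + 2*N)
C(q, n) = 2*n + 15*q (C(q, n) = (5*3)*q + 2*n = 15*q + 2*n = 2*n + 15*q)
X(O, Q) = -5 + Q*(2*O + 15*Q)
X(-22, -15) - p(14) = (-5 - 15*(2*(-22) + 15*(-15))) - (-3 + 2*14) = (-5 - 15*(-44 - 225)) - (-3 + 28) = (-5 - 15*(-269)) - 1*25 = (-5 + 4035) - 25 = 4030 - 25 = 4005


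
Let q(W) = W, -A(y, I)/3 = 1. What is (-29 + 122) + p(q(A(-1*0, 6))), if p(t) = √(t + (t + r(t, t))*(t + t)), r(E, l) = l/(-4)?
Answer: 93 + √42/2 ≈ 96.240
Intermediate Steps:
r(E, l) = -l/4 (r(E, l) = l*(-¼) = -l/4)
A(y, I) = -3 (A(y, I) = -3*1 = -3)
p(t) = √(t + 3*t²/2) (p(t) = √(t + (t - t/4)*(t + t)) = √(t + (3*t/4)*(2*t)) = √(t + 3*t²/2))
(-29 + 122) + p(q(A(-1*0, 6))) = (-29 + 122) + √2*√(-3*(2 + 3*(-3)))/2 = 93 + √2*√(-3*(2 - 9))/2 = 93 + √2*√(-3*(-7))/2 = 93 + √2*√21/2 = 93 + √42/2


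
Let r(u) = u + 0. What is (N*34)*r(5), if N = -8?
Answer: -1360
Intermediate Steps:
r(u) = u
(N*34)*r(5) = -8*34*5 = -272*5 = -1360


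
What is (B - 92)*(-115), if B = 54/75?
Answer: 52486/5 ≈ 10497.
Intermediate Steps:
B = 18/25 (B = 54*(1/75) = 18/25 ≈ 0.72000)
(B - 92)*(-115) = (18/25 - 92)*(-115) = -2282/25*(-115) = 52486/5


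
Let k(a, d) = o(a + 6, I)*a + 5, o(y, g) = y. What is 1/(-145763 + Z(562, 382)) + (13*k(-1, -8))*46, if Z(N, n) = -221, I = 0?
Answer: -1/145984 ≈ -6.8501e-6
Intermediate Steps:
k(a, d) = 5 + a*(6 + a) (k(a, d) = (a + 6)*a + 5 = (6 + a)*a + 5 = a*(6 + a) + 5 = 5 + a*(6 + a))
1/(-145763 + Z(562, 382)) + (13*k(-1, -8))*46 = 1/(-145763 - 221) + (13*(5 - (6 - 1)))*46 = 1/(-145984) + (13*(5 - 1*5))*46 = -1/145984 + (13*(5 - 5))*46 = -1/145984 + (13*0)*46 = -1/145984 + 0*46 = -1/145984 + 0 = -1/145984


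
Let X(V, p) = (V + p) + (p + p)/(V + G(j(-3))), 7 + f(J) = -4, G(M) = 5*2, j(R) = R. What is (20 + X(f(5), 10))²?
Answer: 1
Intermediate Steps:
G(M) = 10
f(J) = -11 (f(J) = -7 - 4 = -11)
X(V, p) = V + p + 2*p/(10 + V) (X(V, p) = (V + p) + (p + p)/(V + 10) = (V + p) + (2*p)/(10 + V) = (V + p) + 2*p/(10 + V) = V + p + 2*p/(10 + V))
(20 + X(f(5), 10))² = (20 + ((-11)² + 10*(-11) + 12*10 - 11*10)/(10 - 11))² = (20 + (121 - 110 + 120 - 110)/(-1))² = (20 - 1*21)² = (20 - 21)² = (-1)² = 1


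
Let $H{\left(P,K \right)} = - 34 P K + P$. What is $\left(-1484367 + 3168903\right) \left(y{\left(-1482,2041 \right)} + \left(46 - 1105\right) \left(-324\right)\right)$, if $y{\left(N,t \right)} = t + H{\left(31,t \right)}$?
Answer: $-3042315813936$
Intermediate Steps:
$H{\left(P,K \right)} = P - 34 K P$ ($H{\left(P,K \right)} = - 34 K P + P = P - 34 K P$)
$y{\left(N,t \right)} = 31 - 1053 t$ ($y{\left(N,t \right)} = t + 31 \left(1 - 34 t\right) = t - \left(-31 + 1054 t\right) = 31 - 1053 t$)
$\left(-1484367 + 3168903\right) \left(y{\left(-1482,2041 \right)} + \left(46 - 1105\right) \left(-324\right)\right) = \left(-1484367 + 3168903\right) \left(\left(31 - 2149173\right) + \left(46 - 1105\right) \left(-324\right)\right) = 1684536 \left(\left(31 - 2149173\right) - -343116\right) = 1684536 \left(-2149142 + 343116\right) = 1684536 \left(-1806026\right) = -3042315813936$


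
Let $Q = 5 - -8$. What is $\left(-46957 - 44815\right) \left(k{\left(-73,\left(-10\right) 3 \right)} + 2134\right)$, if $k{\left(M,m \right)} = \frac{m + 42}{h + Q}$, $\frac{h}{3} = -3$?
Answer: $-196116764$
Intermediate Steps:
$Q = 13$ ($Q = 5 + 8 = 13$)
$h = -9$ ($h = 3 \left(-3\right) = -9$)
$k{\left(M,m \right)} = \frac{21}{2} + \frac{m}{4}$ ($k{\left(M,m \right)} = \frac{m + 42}{-9 + 13} = \frac{42 + m}{4} = \left(42 + m\right) \frac{1}{4} = \frac{21}{2} + \frac{m}{4}$)
$\left(-46957 - 44815\right) \left(k{\left(-73,\left(-10\right) 3 \right)} + 2134\right) = \left(-46957 - 44815\right) \left(\left(\frac{21}{2} + \frac{\left(-10\right) 3}{4}\right) + 2134\right) = - 91772 \left(\left(\frac{21}{2} + \frac{1}{4} \left(-30\right)\right) + 2134\right) = - 91772 \left(\left(\frac{21}{2} - \frac{15}{2}\right) + 2134\right) = - 91772 \left(3 + 2134\right) = \left(-91772\right) 2137 = -196116764$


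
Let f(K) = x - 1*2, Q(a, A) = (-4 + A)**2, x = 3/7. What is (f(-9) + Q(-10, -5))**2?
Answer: 309136/49 ≈ 6308.9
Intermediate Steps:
x = 3/7 (x = 3*(1/7) = 3/7 ≈ 0.42857)
f(K) = -11/7 (f(K) = 3/7 - 1*2 = 3/7 - 2 = -11/7)
(f(-9) + Q(-10, -5))**2 = (-11/7 + (-4 - 5)**2)**2 = (-11/7 + (-9)**2)**2 = (-11/7 + 81)**2 = (556/7)**2 = 309136/49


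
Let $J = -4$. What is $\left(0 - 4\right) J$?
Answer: $16$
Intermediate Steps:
$\left(0 - 4\right) J = \left(0 - 4\right) \left(-4\right) = \left(-4\right) \left(-4\right) = 16$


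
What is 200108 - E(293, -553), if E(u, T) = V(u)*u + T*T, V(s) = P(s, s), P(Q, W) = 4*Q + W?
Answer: -534946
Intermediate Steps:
P(Q, W) = W + 4*Q
V(s) = 5*s (V(s) = s + 4*s = 5*s)
E(u, T) = T**2 + 5*u**2 (E(u, T) = (5*u)*u + T*T = 5*u**2 + T**2 = T**2 + 5*u**2)
200108 - E(293, -553) = 200108 - ((-553)**2 + 5*293**2) = 200108 - (305809 + 5*85849) = 200108 - (305809 + 429245) = 200108 - 1*735054 = 200108 - 735054 = -534946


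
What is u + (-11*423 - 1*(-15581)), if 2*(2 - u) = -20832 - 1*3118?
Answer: 22905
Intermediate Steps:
u = 11977 (u = 2 - (-20832 - 1*3118)/2 = 2 - (-20832 - 3118)/2 = 2 - ½*(-23950) = 2 + 11975 = 11977)
u + (-11*423 - 1*(-15581)) = 11977 + (-11*423 - 1*(-15581)) = 11977 + (-4653 + 15581) = 11977 + 10928 = 22905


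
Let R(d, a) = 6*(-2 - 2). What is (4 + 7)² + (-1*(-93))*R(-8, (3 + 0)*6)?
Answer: -2111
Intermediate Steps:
R(d, a) = -24 (R(d, a) = 6*(-4) = -24)
(4 + 7)² + (-1*(-93))*R(-8, (3 + 0)*6) = (4 + 7)² - 1*(-93)*(-24) = 11² + 93*(-24) = 121 - 2232 = -2111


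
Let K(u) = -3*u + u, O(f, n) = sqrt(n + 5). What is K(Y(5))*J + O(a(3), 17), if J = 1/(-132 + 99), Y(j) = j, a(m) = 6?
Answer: 10/33 + sqrt(22) ≈ 4.9934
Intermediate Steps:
O(f, n) = sqrt(5 + n)
J = -1/33 (J = 1/(-33) = -1/33 ≈ -0.030303)
K(u) = -2*u
K(Y(5))*J + O(a(3), 17) = -2*5*(-1/33) + sqrt(5 + 17) = -10*(-1/33) + sqrt(22) = 10/33 + sqrt(22)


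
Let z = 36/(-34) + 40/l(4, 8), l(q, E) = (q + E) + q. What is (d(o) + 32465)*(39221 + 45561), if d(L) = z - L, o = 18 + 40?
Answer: 46710091817/17 ≈ 2.7477e+9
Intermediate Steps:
l(q, E) = E + 2*q (l(q, E) = (E + q) + q = E + 2*q)
z = 49/34 (z = 36/(-34) + 40/(8 + 2*4) = 36*(-1/34) + 40/(8 + 8) = -18/17 + 40/16 = -18/17 + 40*(1/16) = -18/17 + 5/2 = 49/34 ≈ 1.4412)
o = 58
d(L) = 49/34 - L
(d(o) + 32465)*(39221 + 45561) = ((49/34 - 1*58) + 32465)*(39221 + 45561) = ((49/34 - 58) + 32465)*84782 = (-1923/34 + 32465)*84782 = (1101887/34)*84782 = 46710091817/17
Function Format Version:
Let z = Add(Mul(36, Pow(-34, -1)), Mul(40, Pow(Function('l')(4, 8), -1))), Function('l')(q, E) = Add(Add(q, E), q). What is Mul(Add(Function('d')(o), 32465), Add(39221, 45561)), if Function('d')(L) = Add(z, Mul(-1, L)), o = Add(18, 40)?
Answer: Rational(46710091817, 17) ≈ 2.7477e+9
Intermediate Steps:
Function('l')(q, E) = Add(E, Mul(2, q)) (Function('l')(q, E) = Add(Add(E, q), q) = Add(E, Mul(2, q)))
z = Rational(49, 34) (z = Add(Mul(36, Pow(-34, -1)), Mul(40, Pow(Add(8, Mul(2, 4)), -1))) = Add(Mul(36, Rational(-1, 34)), Mul(40, Pow(Add(8, 8), -1))) = Add(Rational(-18, 17), Mul(40, Pow(16, -1))) = Add(Rational(-18, 17), Mul(40, Rational(1, 16))) = Add(Rational(-18, 17), Rational(5, 2)) = Rational(49, 34) ≈ 1.4412)
o = 58
Function('d')(L) = Add(Rational(49, 34), Mul(-1, L))
Mul(Add(Function('d')(o), 32465), Add(39221, 45561)) = Mul(Add(Add(Rational(49, 34), Mul(-1, 58)), 32465), Add(39221, 45561)) = Mul(Add(Add(Rational(49, 34), -58), 32465), 84782) = Mul(Add(Rational(-1923, 34), 32465), 84782) = Mul(Rational(1101887, 34), 84782) = Rational(46710091817, 17)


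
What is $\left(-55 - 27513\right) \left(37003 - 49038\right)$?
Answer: $331780880$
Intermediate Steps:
$\left(-55 - 27513\right) \left(37003 - 49038\right) = \left(-27568\right) \left(-12035\right) = 331780880$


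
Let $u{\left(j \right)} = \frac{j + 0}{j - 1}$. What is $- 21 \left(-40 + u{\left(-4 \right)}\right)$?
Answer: $\frac{4116}{5} \approx 823.2$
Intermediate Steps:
$u{\left(j \right)} = \frac{j}{-1 + j}$
$- 21 \left(-40 + u{\left(-4 \right)}\right) = - 21 \left(-40 - \frac{4}{-1 - 4}\right) = - 21 \left(-40 - \frac{4}{-5}\right) = - 21 \left(-40 - - \frac{4}{5}\right) = - 21 \left(-40 + \frac{4}{5}\right) = \left(-21\right) \left(- \frac{196}{5}\right) = \frac{4116}{5}$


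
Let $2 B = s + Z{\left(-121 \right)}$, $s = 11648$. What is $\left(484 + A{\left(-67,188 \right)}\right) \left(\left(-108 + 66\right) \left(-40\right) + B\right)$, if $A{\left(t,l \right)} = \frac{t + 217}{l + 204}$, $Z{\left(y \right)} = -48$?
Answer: $\frac{177535930}{49} \approx 3.6232 \cdot 10^{6}$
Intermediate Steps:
$A{\left(t,l \right)} = \frac{217 + t}{204 + l}$
$B = 5800$ ($B = \frac{11648 - 48}{2} = \frac{1}{2} \cdot 11600 = 5800$)
$\left(484 + A{\left(-67,188 \right)}\right) \left(\left(-108 + 66\right) \left(-40\right) + B\right) = \left(484 + \frac{217 - 67}{204 + 188}\right) \left(\left(-108 + 66\right) \left(-40\right) + 5800\right) = \left(484 + \frac{1}{392} \cdot 150\right) \left(\left(-42\right) \left(-40\right) + 5800\right) = \left(484 + \frac{1}{392} \cdot 150\right) \left(1680 + 5800\right) = \left(484 + \frac{75}{196}\right) 7480 = \frac{94939}{196} \cdot 7480 = \frac{177535930}{49}$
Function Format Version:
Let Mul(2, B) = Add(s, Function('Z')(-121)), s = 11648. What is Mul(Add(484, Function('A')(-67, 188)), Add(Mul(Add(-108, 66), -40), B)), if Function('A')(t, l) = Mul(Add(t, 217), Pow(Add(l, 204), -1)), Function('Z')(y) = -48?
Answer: Rational(177535930, 49) ≈ 3.6232e+6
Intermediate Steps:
Function('A')(t, l) = Mul(Pow(Add(204, l), -1), Add(217, t)) (Function('A')(t, l) = Mul(Add(217, t), Pow(Add(204, l), -1)) = Mul(Pow(Add(204, l), -1), Add(217, t)))
B = 5800 (B = Mul(Rational(1, 2), Add(11648, -48)) = Mul(Rational(1, 2), 11600) = 5800)
Mul(Add(484, Function('A')(-67, 188)), Add(Mul(Add(-108, 66), -40), B)) = Mul(Add(484, Mul(Pow(Add(204, 188), -1), Add(217, -67))), Add(Mul(Add(-108, 66), -40), 5800)) = Mul(Add(484, Mul(Pow(392, -1), 150)), Add(Mul(-42, -40), 5800)) = Mul(Add(484, Mul(Rational(1, 392), 150)), Add(1680, 5800)) = Mul(Add(484, Rational(75, 196)), 7480) = Mul(Rational(94939, 196), 7480) = Rational(177535930, 49)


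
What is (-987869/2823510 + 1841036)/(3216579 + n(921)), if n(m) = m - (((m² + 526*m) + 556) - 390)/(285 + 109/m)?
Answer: 682505776695162827/1191053417174284185 ≈ 0.57303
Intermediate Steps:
n(m) = m - (166 + m² + 526*m)/(285 + 109/m) (n(m) = m - ((556 + m² + 526*m) - 390)/(285 + 109/m) = m - (166 + m² + 526*m)/(285 + 109/m))
(-987869/2823510 + 1841036)/(3216579 + n(921)) = (-987869/2823510 + 1841036)/(3216579 - 1*921*(57 + 921² + 241*921)/(109 + 285*921)) = (-987869*1/2823510 + 1841036)/(3216579 - 1*921*(57 + 848241 + 221961)/(109 + 262485)) = (-987869/2823510 + 1841036)/(3216579 - 1*921*1070259/262594) = 5198182568491/(2823510*(3216579 - 1*921*1/262594*1070259)) = 5198182568491/(2823510*(3216579 - 985708539/262594)) = 5198182568491/(2823510*(843668637387/262594)) = (5198182568491/2823510)*(262594/843668637387) = 682505776695162827/1191053417174284185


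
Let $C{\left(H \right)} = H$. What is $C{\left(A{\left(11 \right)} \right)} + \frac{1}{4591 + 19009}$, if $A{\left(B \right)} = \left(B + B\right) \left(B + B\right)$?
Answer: $\frac{11422401}{23600} \approx 484.0$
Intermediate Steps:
$A{\left(B \right)} = 4 B^{2}$ ($A{\left(B \right)} = 2 B 2 B = 4 B^{2}$)
$C{\left(A{\left(11 \right)} \right)} + \frac{1}{4591 + 19009} = 4 \cdot 11^{2} + \frac{1}{4591 + 19009} = 4 \cdot 121 + \frac{1}{23600} = 484 + \frac{1}{23600} = \frac{11422401}{23600}$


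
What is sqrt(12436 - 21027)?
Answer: 11*I*sqrt(71) ≈ 92.688*I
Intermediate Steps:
sqrt(12436 - 21027) = sqrt(-8591) = 11*I*sqrt(71)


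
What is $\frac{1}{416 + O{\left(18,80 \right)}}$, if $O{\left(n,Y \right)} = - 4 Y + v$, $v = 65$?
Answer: $\frac{1}{161} \approx 0.0062112$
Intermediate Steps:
$O{\left(n,Y \right)} = 65 - 4 Y$ ($O{\left(n,Y \right)} = - 4 Y + 65 = 65 - 4 Y$)
$\frac{1}{416 + O{\left(18,80 \right)}} = \frac{1}{416 + \left(65 - 320\right)} = \frac{1}{416 - 255} = \frac{1}{161}$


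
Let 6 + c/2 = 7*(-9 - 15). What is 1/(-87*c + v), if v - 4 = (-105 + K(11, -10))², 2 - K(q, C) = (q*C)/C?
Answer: 1/43276 ≈ 2.3108e-5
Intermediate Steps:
K(q, C) = 2 - q (K(q, C) = 2 - q*C/C = 2 - C*q/C = 2 - q)
c = -348 (c = -12 + 2*(7*(-9 - 15)) = -12 + 2*(7*(-24)) = -12 + 2*(-168) = -12 - 336 = -348)
v = 13000 (v = 4 + (-105 + (2 - 1*11))² = 4 + (-105 + (2 - 11))² = 4 + (-105 - 9)² = 4 + (-114)² = 4 + 12996 = 13000)
1/(-87*c + v) = 1/(-87*(-348) + 13000) = 1/(30276 + 13000) = 1/43276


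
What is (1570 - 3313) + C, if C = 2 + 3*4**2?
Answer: -1693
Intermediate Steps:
C = 50 (C = 2 + 3*16 = 2 + 48 = 50)
(1570 - 3313) + C = (1570 - 3313) + 50 = -1743 + 50 = -1693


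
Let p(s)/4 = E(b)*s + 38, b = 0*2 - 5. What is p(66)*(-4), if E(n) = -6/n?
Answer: -9376/5 ≈ -1875.2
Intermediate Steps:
b = -5 (b = 0 - 5 = -5)
p(s) = 152 + 24*s/5 (p(s) = 4*((-6/(-5))*s + 38) = 4*((-6*(-1/5))*s + 38) = 4*(6*s/5 + 38) = 4*(38 + 6*s/5) = 152 + 24*s/5)
p(66)*(-4) = (152 + (24/5)*66)*(-4) = (152 + 1584/5)*(-4) = (2344/5)*(-4) = -9376/5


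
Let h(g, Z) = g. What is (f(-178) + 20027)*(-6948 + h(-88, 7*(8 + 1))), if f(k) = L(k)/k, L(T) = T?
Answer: -140917008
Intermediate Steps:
f(k) = 1 (f(k) = k/k = 1)
(f(-178) + 20027)*(-6948 + h(-88, 7*(8 + 1))) = (1 + 20027)*(-6948 - 88) = 20028*(-7036) = -140917008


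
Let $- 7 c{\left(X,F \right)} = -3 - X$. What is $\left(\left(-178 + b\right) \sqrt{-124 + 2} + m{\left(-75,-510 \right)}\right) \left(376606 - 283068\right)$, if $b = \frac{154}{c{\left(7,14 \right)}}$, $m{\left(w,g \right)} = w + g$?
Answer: $-54719730 - \frac{32831838 i \sqrt{122}}{5} \approx -5.472 \cdot 10^{7} - 7.2528 \cdot 10^{7} i$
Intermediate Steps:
$c{\left(X,F \right)} = \frac{3}{7} + \frac{X}{7}$ ($c{\left(X,F \right)} = - \frac{-3 - X}{7} = \frac{3}{7} + \frac{X}{7}$)
$m{\left(w,g \right)} = g + w$
$b = \frac{539}{5}$ ($b = \frac{154}{\frac{3}{7} + \frac{1}{7} \cdot 7} = \frac{154}{\frac{3}{7} + 1} = \frac{154}{\frac{10}{7}} = 154 \cdot \frac{7}{10} = \frac{539}{5} \approx 107.8$)
$\left(\left(-178 + b\right) \sqrt{-124 + 2} + m{\left(-75,-510 \right)}\right) \left(376606 - 283068\right) = \left(\left(-178 + \frac{539}{5}\right) \sqrt{-124 + 2} - 585\right) \left(376606 - 283068\right) = \left(- \frac{351 \sqrt{-122}}{5} - 585\right) 93538 = \left(- \frac{351 i \sqrt{122}}{5} - 585\right) 93538 = \left(-585 - \frac{351 i \sqrt{122}}{5}\right) 93538 = -54719730 - \frac{32831838 i \sqrt{122}}{5}$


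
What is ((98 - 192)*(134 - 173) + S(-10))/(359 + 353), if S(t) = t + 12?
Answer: 917/178 ≈ 5.1517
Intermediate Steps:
S(t) = 12 + t
((98 - 192)*(134 - 173) + S(-10))/(359 + 353) = ((98 - 192)*(134 - 173) + (12 - 10))/(359 + 353) = (-94*(-39) + 2)/712 = (3666 + 2)*(1/712) = 3668*(1/712) = 917/178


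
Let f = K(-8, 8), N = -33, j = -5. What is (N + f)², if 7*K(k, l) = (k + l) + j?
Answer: 55696/49 ≈ 1136.7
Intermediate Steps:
K(k, l) = -5/7 + k/7 + l/7 (K(k, l) = ((k + l) - 5)/7 = (-5 + k + l)/7 = -5/7 + k/7 + l/7)
f = -5/7 (f = -5/7 + (⅐)*(-8) + (⅐)*8 = -5/7 - 8/7 + 8/7 = -5/7 ≈ -0.71429)
(N + f)² = (-33 - 5/7)² = (-236/7)² = 55696/49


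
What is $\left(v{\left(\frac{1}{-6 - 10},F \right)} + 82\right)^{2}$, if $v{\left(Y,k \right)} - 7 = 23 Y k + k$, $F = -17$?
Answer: $\frac{2380849}{256} \approx 9300.2$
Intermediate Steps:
$v{\left(Y,k \right)} = 7 + k + 23 Y k$ ($v{\left(Y,k \right)} = 7 + \left(23 Y k + k\right) = 7 + \left(k + 23 Y k\right) = 7 + k + 23 Y k$)
$\left(v{\left(\frac{1}{-6 - 10},F \right)} + 82\right)^{2} = \left(\left(7 - 17 + 23 \frac{1}{-6 - 10} \left(-17\right)\right) + 82\right)^{2} = \left(\left(7 - 17 + 23 \frac{1}{-16} \left(-17\right)\right) + 82\right)^{2} = \left(\left(7 - 17 + 23 \left(- \frac{1}{16}\right) \left(-17\right)\right) + 82\right)^{2} = \left(\left(7 - 17 + \frac{391}{16}\right) + 82\right)^{2} = \left(\frac{231}{16} + 82\right)^{2} = \left(\frac{1543}{16}\right)^{2} = \frac{2380849}{256}$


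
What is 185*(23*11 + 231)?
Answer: 89540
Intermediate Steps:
185*(23*11 + 231) = 185*(253 + 231) = 185*484 = 89540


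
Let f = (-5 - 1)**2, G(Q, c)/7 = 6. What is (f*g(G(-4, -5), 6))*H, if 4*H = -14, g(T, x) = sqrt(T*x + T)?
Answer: -882*sqrt(6) ≈ -2160.4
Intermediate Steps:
G(Q, c) = 42 (G(Q, c) = 7*6 = 42)
g(T, x) = sqrt(T + T*x)
H = -7/2 (H = (1/4)*(-14) = -7/2 ≈ -3.5000)
f = 36 (f = (-6)**2 = 36)
(f*g(G(-4, -5), 6))*H = (36*sqrt(42*(1 + 6)))*(-7/2) = (36*sqrt(42*7))*(-7/2) = (36*sqrt(294))*(-7/2) = (36*(7*sqrt(6)))*(-7/2) = (252*sqrt(6))*(-7/2) = -882*sqrt(6)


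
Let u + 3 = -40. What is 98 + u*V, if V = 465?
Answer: -19897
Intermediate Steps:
u = -43 (u = -3 - 40 = -43)
98 + u*V = 98 - 43*465 = 98 - 19995 = -19897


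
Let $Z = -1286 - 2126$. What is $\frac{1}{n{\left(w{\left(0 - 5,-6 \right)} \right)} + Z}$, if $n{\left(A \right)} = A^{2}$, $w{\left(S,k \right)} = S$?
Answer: $- \frac{1}{3387} \approx -0.00029525$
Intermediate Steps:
$Z = -3412$
$\frac{1}{n{\left(w{\left(0 - 5,-6 \right)} \right)} + Z} = \frac{1}{\left(0 - 5\right)^{2} - 3412} = \frac{1}{\left(-5\right)^{2} - 3412} = \frac{1}{25 - 3412} = \frac{1}{-3387} = - \frac{1}{3387}$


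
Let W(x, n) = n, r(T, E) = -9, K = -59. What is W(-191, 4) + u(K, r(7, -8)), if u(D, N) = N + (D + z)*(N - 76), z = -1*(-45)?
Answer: 1185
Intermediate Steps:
z = 45
u(D, N) = N + (-76 + N)*(45 + D) (u(D, N) = N + (D + 45)*(N - 76) = N + (45 + D)*(-76 + N) = N + (-76 + N)*(45 + D))
W(-191, 4) + u(K, r(7, -8)) = 4 + (-3420 - 76*(-59) + 46*(-9) - 59*(-9)) = 4 + (-3420 + 4484 - 414 + 531) = 4 + 1181 = 1185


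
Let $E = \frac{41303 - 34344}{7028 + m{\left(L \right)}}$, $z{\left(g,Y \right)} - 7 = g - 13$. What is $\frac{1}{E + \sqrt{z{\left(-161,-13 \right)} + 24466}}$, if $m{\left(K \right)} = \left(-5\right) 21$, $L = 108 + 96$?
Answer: $- \frac{48177157}{1164552319090} + \frac{2252612663 \sqrt{11}}{1164552319090} \approx 0.006374$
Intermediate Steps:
$z{\left(g,Y \right)} = -6 + g$ ($z{\left(g,Y \right)} = 7 + \left(g - 13\right) = 7 + \left(-13 + g\right) = -6 + g$)
$L = 204$
$m{\left(K \right)} = -105$
$E = \frac{6959}{6923}$ ($E = \frac{41303 - 34344}{7028 - 105} = \frac{6959}{6923} \approx 1.0052$)
$\frac{1}{E + \sqrt{z{\left(-161,-13 \right)} + 24466}} = \frac{1}{\frac{6959}{6923} + \sqrt{\left(-6 - 161\right) + 24466}} = \frac{1}{\frac{6959}{6923} + \sqrt{-167 + 24466}} = \frac{1}{\frac{6959}{6923} + \sqrt{24299}} = \frac{1}{\frac{6959}{6923} + 47 \sqrt{11}}$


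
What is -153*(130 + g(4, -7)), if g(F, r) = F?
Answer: -20502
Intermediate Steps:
-153*(130 + g(4, -7)) = -153*(130 + 4) = -153*134 = -20502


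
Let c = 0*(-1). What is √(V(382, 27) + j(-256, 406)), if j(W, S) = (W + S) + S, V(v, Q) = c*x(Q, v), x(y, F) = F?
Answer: 2*√139 ≈ 23.580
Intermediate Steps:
c = 0
V(v, Q) = 0 (V(v, Q) = 0*v = 0)
j(W, S) = W + 2*S (j(W, S) = (S + W) + S = W + 2*S)
√(V(382, 27) + j(-256, 406)) = √(0 + (-256 + 2*406)) = √(0 + (-256 + 812)) = √(0 + 556) = √556 = 2*√139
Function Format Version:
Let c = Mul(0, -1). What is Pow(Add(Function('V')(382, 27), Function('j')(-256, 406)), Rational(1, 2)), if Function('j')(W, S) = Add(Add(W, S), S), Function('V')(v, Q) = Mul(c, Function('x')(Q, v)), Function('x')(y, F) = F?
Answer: Mul(2, Pow(139, Rational(1, 2))) ≈ 23.580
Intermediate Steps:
c = 0
Function('V')(v, Q) = 0 (Function('V')(v, Q) = Mul(0, v) = 0)
Function('j')(W, S) = Add(W, Mul(2, S)) (Function('j')(W, S) = Add(Add(S, W), S) = Add(W, Mul(2, S)))
Pow(Add(Function('V')(382, 27), Function('j')(-256, 406)), Rational(1, 2)) = Pow(Add(0, Add(-256, Mul(2, 406))), Rational(1, 2)) = Pow(Add(0, Add(-256, 812)), Rational(1, 2)) = Pow(Add(0, 556), Rational(1, 2)) = Pow(556, Rational(1, 2)) = Mul(2, Pow(139, Rational(1, 2)))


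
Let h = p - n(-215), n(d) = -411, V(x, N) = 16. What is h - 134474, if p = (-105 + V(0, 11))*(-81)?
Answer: -126854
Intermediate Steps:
p = 7209 (p = (-105 + 16)*(-81) = -89*(-81) = 7209)
h = 7620 (h = 7209 - 1*(-411) = 7209 + 411 = 7620)
h - 134474 = 7620 - 134474 = -126854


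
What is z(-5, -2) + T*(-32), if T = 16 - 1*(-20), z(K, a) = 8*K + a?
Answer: -1194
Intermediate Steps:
z(K, a) = a + 8*K
T = 36 (T = 16 + 20 = 36)
z(-5, -2) + T*(-32) = (-2 + 8*(-5)) + 36*(-32) = (-2 - 40) - 1152 = -42 - 1152 = -1194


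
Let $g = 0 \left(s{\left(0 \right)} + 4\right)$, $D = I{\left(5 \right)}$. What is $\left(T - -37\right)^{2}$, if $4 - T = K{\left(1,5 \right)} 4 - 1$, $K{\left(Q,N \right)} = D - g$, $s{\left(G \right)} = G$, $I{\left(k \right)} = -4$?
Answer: $3364$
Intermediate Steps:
$D = -4$
$g = 0$ ($g = 0 \left(0 + 4\right) = 0 \cdot 4 = 0$)
$K{\left(Q,N \right)} = -4$ ($K{\left(Q,N \right)} = -4 - 0 = -4 + 0 = -4$)
$T = 21$ ($T = 4 - \left(\left(-4\right) 4 - 1\right) = 4 - \left(-16 - 1\right) = 4 - -17 = 4 + 17 = 21$)
$\left(T - -37\right)^{2} = \left(21 - -37\right)^{2} = \left(21 + 37\right)^{2} = 58^{2} = 3364$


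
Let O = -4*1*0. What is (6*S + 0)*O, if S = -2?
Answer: 0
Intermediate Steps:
O = 0 (O = -4*0 = 0)
(6*S + 0)*O = (6*(-2) + 0)*0 = (-12 + 0)*0 = -12*0 = 0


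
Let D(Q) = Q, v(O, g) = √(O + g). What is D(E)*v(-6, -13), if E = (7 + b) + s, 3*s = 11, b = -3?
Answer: 23*I*√19/3 ≈ 33.418*I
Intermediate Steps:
s = 11/3 (s = (⅓)*11 = 11/3 ≈ 3.6667)
E = 23/3 (E = (7 - 3) + 11/3 = 4 + 11/3 = 23/3 ≈ 7.6667)
D(E)*v(-6, -13) = 23*√(-6 - 13)/3 = 23*√(-19)/3 = 23*(I*√19)/3 = 23*I*√19/3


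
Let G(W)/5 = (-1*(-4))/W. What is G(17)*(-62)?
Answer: -1240/17 ≈ -72.941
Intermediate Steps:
G(W) = 20/W (G(W) = 5*((-1*(-4))/W) = 5*(4/W) = 20/W)
G(17)*(-62) = (20/17)*(-62) = -1240/17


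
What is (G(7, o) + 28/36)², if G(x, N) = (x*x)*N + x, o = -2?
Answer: 659344/81 ≈ 8140.0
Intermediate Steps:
G(x, N) = x + N*x² (G(x, N) = x²*N + x = N*x² + x = x + N*x²)
(G(7, o) + 28/36)² = (7*(1 - 2*7) + 28/36)² = (7*(1 - 14) + 28*(1/36))² = (7*(-13) + 7/9)² = (-91 + 7/9)² = (-812/9)² = 659344/81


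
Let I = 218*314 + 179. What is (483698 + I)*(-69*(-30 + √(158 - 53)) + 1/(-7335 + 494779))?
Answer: 557304976699649/487444 - 38110701*√105 ≈ 7.5280e+8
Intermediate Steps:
I = 68631 (I = 68452 + 179 = 68631)
(483698 + I)*(-69*(-30 + √(158 - 53)) + 1/(-7335 + 494779)) = (483698 + 68631)*(-69*(-30 + √(158 - 53)) + 1/(-7335 + 494779)) = 552329*(-69*(-30 + √105) + 1/487444) = 552329*((2070 - 69*√105) + 1/487444) = 552329*(1009009081/487444 - 69*√105) = 557304976699649/487444 - 38110701*√105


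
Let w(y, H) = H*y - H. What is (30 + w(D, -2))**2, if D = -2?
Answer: 1296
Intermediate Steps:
w(y, H) = -H + H*y
(30 + w(D, -2))**2 = (30 - 2*(-1 - 2))**2 = (30 - 2*(-3))**2 = (30 + 6)**2 = 36**2 = 1296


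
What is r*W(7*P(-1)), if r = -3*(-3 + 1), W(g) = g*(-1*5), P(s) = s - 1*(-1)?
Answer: 0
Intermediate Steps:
P(s) = 1 + s (P(s) = s + 1 = 1 + s)
W(g) = -5*g (W(g) = g*(-5) = -5*g)
r = 6 (r = -3*(-2) = 6)
r*W(7*P(-1)) = 6*(-35*(1 - 1)) = 6*(-35*0) = 6*(-5*0) = 6*0 = 0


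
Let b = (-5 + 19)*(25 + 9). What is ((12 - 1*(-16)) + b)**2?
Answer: 254016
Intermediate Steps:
b = 476 (b = 14*34 = 476)
((12 - 1*(-16)) + b)**2 = ((12 - 1*(-16)) + 476)**2 = ((12 + 16) + 476)**2 = (28 + 476)**2 = 504**2 = 254016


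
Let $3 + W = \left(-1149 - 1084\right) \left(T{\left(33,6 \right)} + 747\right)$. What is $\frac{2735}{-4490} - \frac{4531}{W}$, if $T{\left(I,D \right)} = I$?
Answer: $- \frac{948664583}{1564085214} \approx -0.60653$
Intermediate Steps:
$W = -1741743$ ($W = -3 + \left(-1149 - 1084\right) \left(33 + 747\right) = -3 - 1741740 = -1741743$)
$\frac{2735}{-4490} - \frac{4531}{W} = \frac{2735}{-4490} - \frac{4531}{-1741743} = 2735 \left(- \frac{1}{4490}\right) - - \frac{4531}{1741743} = - \frac{547}{898} + \frac{4531}{1741743} = - \frac{948664583}{1564085214}$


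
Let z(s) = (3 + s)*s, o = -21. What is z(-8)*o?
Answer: -840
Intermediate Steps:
z(s) = s*(3 + s)
z(-8)*o = -8*(3 - 8)*(-21) = -8*(-5)*(-21) = 40*(-21) = -840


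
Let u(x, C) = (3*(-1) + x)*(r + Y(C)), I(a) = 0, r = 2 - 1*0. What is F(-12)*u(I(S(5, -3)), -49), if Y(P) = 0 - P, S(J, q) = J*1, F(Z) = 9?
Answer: -1377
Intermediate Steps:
S(J, q) = J
Y(P) = -P
r = 2 (r = 2 + 0 = 2)
u(x, C) = (-3 + x)*(2 - C) (u(x, C) = (3*(-1) + x)*(2 - C) = (-3 + x)*(2 - C))
F(-12)*u(I(S(5, -3)), -49) = 9*(-6 + 2*0 + 3*(-49) - 1*(-49)*0) = 9*(-6 + 0 - 147 + 0) = 9*(-153) = -1377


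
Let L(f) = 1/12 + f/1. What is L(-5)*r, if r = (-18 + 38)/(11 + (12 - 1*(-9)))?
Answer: -295/96 ≈ -3.0729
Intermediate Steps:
L(f) = 1/12 + f (L(f) = 1*(1/12) + f*1 = 1/12 + f)
r = 5/8 (r = 20/(11 + (12 + 9)) = 20/(11 + 21) = 20/32 = 20*(1/32) = 5/8 ≈ 0.62500)
L(-5)*r = (1/12 - 5)*(5/8) = -59/12*5/8 = -295/96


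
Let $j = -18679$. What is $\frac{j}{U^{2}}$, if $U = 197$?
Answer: $- \frac{18679}{38809} \approx -0.48131$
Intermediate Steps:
$\frac{j}{U^{2}} = - \frac{18679}{197^{2}} = - \frac{18679}{38809}$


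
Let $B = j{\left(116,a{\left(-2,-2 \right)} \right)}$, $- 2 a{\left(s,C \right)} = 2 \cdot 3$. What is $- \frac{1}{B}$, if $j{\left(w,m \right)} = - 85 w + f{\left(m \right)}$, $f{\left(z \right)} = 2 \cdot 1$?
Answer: $\frac{1}{9858} \approx 0.00010144$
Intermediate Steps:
$f{\left(z \right)} = 2$
$a{\left(s,C \right)} = -3$ ($a{\left(s,C \right)} = - \frac{2 \cdot 3}{2} = \left(- \frac{1}{2}\right) 6 = -3$)
$j{\left(w,m \right)} = 2 - 85 w$ ($j{\left(w,m \right)} = - 85 w + 2 = 2 - 85 w$)
$B = -9858$ ($B = 2 - 9860 = -9858$)
$- \frac{1}{B} = - \frac{1}{-9858} = \left(-1\right) \left(- \frac{1}{9858}\right) = \frac{1}{9858}$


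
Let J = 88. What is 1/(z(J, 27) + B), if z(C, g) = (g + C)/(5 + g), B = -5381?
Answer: -32/172077 ≈ -0.00018596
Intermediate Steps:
z(C, g) = (C + g)/(5 + g)
1/(z(J, 27) + B) = 1/((88 + 27)/(5 + 27) - 5381) = 1/(115/32 - 5381) = 1/(-172077/32) = -32/172077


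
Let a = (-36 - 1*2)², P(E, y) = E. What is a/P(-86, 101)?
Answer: -722/43 ≈ -16.791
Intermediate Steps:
a = 1444 (a = (-36 - 2)² = (-38)² = 1444)
a/P(-86, 101) = 1444/(-86) = 1444*(-1/86) = -722/43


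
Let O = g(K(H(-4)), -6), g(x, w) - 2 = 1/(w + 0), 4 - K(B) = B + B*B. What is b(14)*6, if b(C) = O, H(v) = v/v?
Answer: 11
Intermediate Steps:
H(v) = 1
K(B) = 4 - B - B² (K(B) = 4 - (B + B*B) = 4 - (B + B²) = 4 + (-B - B²) = 4 - B - B²)
g(x, w) = 2 + 1/w (g(x, w) = 2 + 1/(w + 0) = 2 + 1/w)
O = 11/6 (O = 2 + 1/(-6) = 2 - ⅙ = 11/6 ≈ 1.8333)
b(C) = 11/6
b(14)*6 = (11/6)*6 = 11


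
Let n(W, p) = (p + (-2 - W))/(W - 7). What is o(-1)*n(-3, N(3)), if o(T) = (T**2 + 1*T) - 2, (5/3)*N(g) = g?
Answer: 14/25 ≈ 0.56000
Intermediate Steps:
N(g) = 3*g/5
o(T) = -2 + T + T**2 (o(T) = (T**2 + T) - 2 = (T + T**2) - 2 = -2 + T + T**2)
n(W, p) = (-2 + p - W)/(-7 + W)
o(-1)*n(-3, N(3)) = (-2 - 1 + (-1)**2)*((-2 + (3/5)*3 - 1*(-3))/(-7 - 3)) = (-2 - 1 + 1)*((-2 + 9/5 + 3)/(-10)) = -(-1)*14/(5*5) = -2*(-7/25) = 14/25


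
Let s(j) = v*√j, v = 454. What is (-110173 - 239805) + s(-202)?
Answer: -349978 + 454*I*√202 ≈ -3.4998e+5 + 6452.6*I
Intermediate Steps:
s(j) = 454*√j
(-110173 - 239805) + s(-202) = (-110173 - 239805) + 454*√(-202) = -349978 + 454*(I*√202) = -349978 + 454*I*√202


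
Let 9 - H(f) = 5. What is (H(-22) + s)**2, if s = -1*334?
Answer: 108900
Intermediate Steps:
s = -334
H(f) = 4 (H(f) = 9 - 1*5 = 9 - 5 = 4)
(H(-22) + s)**2 = (4 - 334)**2 = (-330)**2 = 108900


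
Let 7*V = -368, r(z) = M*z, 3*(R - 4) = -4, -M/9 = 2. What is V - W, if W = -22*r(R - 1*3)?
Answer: 556/7 ≈ 79.429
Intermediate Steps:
M = -18 (M = -9*2 = -18)
R = 8/3 (R = 4 + (⅓)*(-4) = 4 - 4/3 = 8/3 ≈ 2.6667)
r(z) = -18*z
V = -368/7 (V = (⅐)*(-368) = -368/7 ≈ -52.571)
W = -132 (W = -(-396)*(8/3 - 1*3) = -(-396)*(8/3 - 3) = -(-396)*(-1)/3 = -22*6 = -132)
V - W = -368/7 - 1*(-132) = -368/7 + 132 = 556/7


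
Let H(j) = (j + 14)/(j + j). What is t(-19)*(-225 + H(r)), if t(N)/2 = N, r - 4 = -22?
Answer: 76912/9 ≈ 8545.8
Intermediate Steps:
r = -18 (r = 4 - 22 = -18)
t(N) = 2*N
H(j) = (14 + j)/(2*j) (H(j) = (14 + j)/((2*j)) = (14 + j)*(1/(2*j)) = (14 + j)/(2*j))
t(-19)*(-225 + H(r)) = (2*(-19))*(-225 + (½)*(14 - 18)/(-18)) = -38*(-225 + (½)*(-1/18)*(-4)) = -38*(-225 + ⅑) = -38*(-2024/9) = 76912/9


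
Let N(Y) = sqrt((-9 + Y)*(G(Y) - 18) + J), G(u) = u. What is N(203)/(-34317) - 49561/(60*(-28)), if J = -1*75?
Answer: 49561/1680 - sqrt(35815)/34317 ≈ 29.495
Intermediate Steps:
J = -75
N(Y) = sqrt(-75 + (-18 + Y)*(-9 + Y)) (N(Y) = sqrt((-9 + Y)*(Y - 18) - 75) = sqrt((-9 + Y)*(-18 + Y) - 75) = sqrt((-18 + Y)*(-9 + Y) - 75) = sqrt(-75 + (-18 + Y)*(-9 + Y)))
N(203)/(-34317) - 49561/(60*(-28)) = sqrt(87 + 203**2 - 27*203)/(-34317) - 49561/(60*(-28)) = sqrt(87 + 41209 - 5481)*(-1/34317) - 49561/(-1680) = sqrt(35815)*(-1/34317) - 49561*(-1/1680) = -sqrt(35815)/34317 + 49561/1680 = 49561/1680 - sqrt(35815)/34317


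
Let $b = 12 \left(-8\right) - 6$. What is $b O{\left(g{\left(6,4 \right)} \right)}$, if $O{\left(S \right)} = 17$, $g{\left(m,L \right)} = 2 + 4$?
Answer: $-1734$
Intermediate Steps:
$g{\left(m,L \right)} = 6$
$b = -102$ ($b = -96 - 6 = -102$)
$b O{\left(g{\left(6,4 \right)} \right)} = \left(-102\right) 17 = -1734$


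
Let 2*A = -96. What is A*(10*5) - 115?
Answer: -2515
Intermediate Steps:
A = -48 (A = (½)*(-96) = -48)
A*(10*5) - 115 = -480*5 - 115 = -48*50 - 115 = -2400 - 115 = -2515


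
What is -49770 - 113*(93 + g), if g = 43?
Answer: -65138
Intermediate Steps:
-49770 - 113*(93 + g) = -49770 - 113*(93 + 43) = -49770 - 113*136 = -49770 - 1*15368 = -49770 - 15368 = -65138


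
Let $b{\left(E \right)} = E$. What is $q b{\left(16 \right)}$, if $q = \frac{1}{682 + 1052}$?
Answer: $\frac{8}{867} \approx 0.0092272$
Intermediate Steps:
$q = \frac{1}{1734} \approx 0.0005767$
$q b{\left(16 \right)} = \frac{1}{1734} \cdot 16 = \frac{8}{867}$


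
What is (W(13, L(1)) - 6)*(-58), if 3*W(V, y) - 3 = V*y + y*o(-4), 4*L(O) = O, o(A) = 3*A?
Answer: 1711/6 ≈ 285.17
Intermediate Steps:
L(O) = O/4
W(V, y) = 1 - 4*y + V*y/3 (W(V, y) = 1 + (V*y + y*(3*(-4)))/3 = 1 + (V*y + y*(-12))/3 = 1 + (V*y - 12*y)/3 = 1 + (-12*y + V*y)/3 = 1 + (-4*y + V*y/3) = 1 - 4*y + V*y/3)
(W(13, L(1)) - 6)*(-58) = ((1 - 1 + (⅓)*13*((¼)*1)) - 6)*(-58) = ((1 - 4*¼ + (⅓)*13*(¼)) - 6)*(-58) = ((1 - 1 + 13/12) - 6)*(-58) = (13/12 - 6)*(-58) = -59/12*(-58) = 1711/6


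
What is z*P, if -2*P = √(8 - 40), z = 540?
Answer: -1080*I*√2 ≈ -1527.4*I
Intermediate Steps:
P = -2*I*√2 (P = -√(8 - 40)/2 = -2*I*√2 ≈ -2.8284*I)
z*P = 540*(-2*I*√2) = -1080*I*√2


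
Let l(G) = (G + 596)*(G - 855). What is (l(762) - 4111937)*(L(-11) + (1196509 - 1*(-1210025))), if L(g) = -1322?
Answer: -10193844059972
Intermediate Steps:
l(G) = (-855 + G)*(596 + G) (l(G) = (596 + G)*(-855 + G) = (-855 + G)*(596 + G))
(l(762) - 4111937)*(L(-11) + (1196509 - 1*(-1210025))) = ((-509580 + 762² - 259*762) - 4111937)*(-1322 + (1196509 - 1*(-1210025))) = ((-509580 + 580644 - 197358) - 4111937)*(-1322 + (1196509 + 1210025)) = (-126294 - 4111937)*(-1322 + 2406534) = -4238231*2405212 = -10193844059972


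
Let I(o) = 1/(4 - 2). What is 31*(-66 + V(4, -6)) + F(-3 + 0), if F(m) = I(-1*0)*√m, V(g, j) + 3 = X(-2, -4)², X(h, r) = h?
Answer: -2015 + I*√3/2 ≈ -2015.0 + 0.86602*I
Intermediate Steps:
V(g, j) = 1 (V(g, j) = -3 + (-2)² = -3 + 4 = 1)
I(o) = ½ (I(o) = 1/2 = ½)
F(m) = √m/2
31*(-66 + V(4, -6)) + F(-3 + 0) = 31*(-66 + 1) + √(-3 + 0)/2 = 31*(-65) + √(-3)/2 = -2015 + (I*√3)/2 = -2015 + I*√3/2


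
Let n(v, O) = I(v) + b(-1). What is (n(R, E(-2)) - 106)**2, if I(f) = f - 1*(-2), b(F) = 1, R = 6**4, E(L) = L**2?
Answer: 1423249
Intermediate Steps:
R = 1296
I(f) = 2 + f (I(f) = f + 2 = 2 + f)
n(v, O) = 3 + v (n(v, O) = (2 + v) + 1 = 3 + v)
(n(R, E(-2)) - 106)**2 = ((3 + 1296) - 106)**2 = (1299 - 106)**2 = 1193**2 = 1423249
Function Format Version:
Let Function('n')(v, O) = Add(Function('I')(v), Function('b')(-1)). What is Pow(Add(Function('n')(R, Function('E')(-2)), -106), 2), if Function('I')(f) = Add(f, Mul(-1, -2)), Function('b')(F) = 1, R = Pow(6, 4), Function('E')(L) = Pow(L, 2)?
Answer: 1423249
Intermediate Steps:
R = 1296
Function('I')(f) = Add(2, f) (Function('I')(f) = Add(f, 2) = Add(2, f))
Function('n')(v, O) = Add(3, v) (Function('n')(v, O) = Add(Add(2, v), 1) = Add(3, v))
Pow(Add(Function('n')(R, Function('E')(-2)), -106), 2) = Pow(Add(Add(3, 1296), -106), 2) = Pow(Add(1299, -106), 2) = Pow(1193, 2) = 1423249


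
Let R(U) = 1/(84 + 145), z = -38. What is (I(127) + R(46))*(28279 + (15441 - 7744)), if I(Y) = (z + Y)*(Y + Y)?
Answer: 186239657400/229 ≈ 8.1327e+8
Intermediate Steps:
I(Y) = 2*Y*(-38 + Y) (I(Y) = (-38 + Y)*(Y + Y) = (-38 + Y)*(2*Y) = 2*Y*(-38 + Y))
R(U) = 1/229
(I(127) + R(46))*(28279 + (15441 - 7744)) = (2*127*(-38 + 127) + 1/229)*(28279 + (15441 - 7744)) = (2*127*89 + 1/229)*(28279 + 7697) = (22606 + 1/229)*35976 = (5176775/229)*35976 = 186239657400/229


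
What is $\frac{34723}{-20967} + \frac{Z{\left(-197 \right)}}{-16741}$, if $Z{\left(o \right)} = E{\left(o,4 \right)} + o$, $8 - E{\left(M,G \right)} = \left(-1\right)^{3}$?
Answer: $- \frac{577355947}{351008547} \approx -1.6448$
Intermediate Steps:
$E{\left(M,G \right)} = 9$ ($E{\left(M,G \right)} = 8 - \left(-1\right)^{3} = 8 - -1 = 8 + 1 = 9$)
$Z{\left(o \right)} = 9 + o$
$\frac{34723}{-20967} + \frac{Z{\left(-197 \right)}}{-16741} = \frac{34723}{-20967} + \frac{9 - 197}{-16741} = 34723 \left(- \frac{1}{20967}\right) - - \frac{188}{16741} = - \frac{34723}{20967} + \frac{188}{16741} = - \frac{577355947}{351008547}$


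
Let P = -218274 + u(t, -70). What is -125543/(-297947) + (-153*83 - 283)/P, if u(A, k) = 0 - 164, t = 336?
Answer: 15645654894/32541473393 ≈ 0.48079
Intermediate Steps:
u(A, k) = -164
P = -218438 (P = -218274 - 164 = -218438)
-125543/(-297947) + (-153*83 - 283)/P = -125543/(-297947) + (-153*83 - 283)/(-218438) = -125543*(-1/297947) + (-12699 - 283)*(-1/218438) = 125543/297947 - 12982*(-1/218438) = 125543/297947 + 6491/109219 = 15645654894/32541473393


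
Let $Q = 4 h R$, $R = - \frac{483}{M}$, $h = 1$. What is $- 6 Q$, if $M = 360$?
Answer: $\frac{161}{5} \approx 32.2$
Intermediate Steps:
$R = - \frac{161}{120}$ ($R = - \frac{483}{360} = \left(-483\right) \frac{1}{360} = - \frac{161}{120} \approx -1.3417$)
$Q = - \frac{161}{30}$ ($Q = 4 \cdot 1 \left(- \frac{161}{120}\right) = 4 \left(- \frac{161}{120}\right) = - \frac{161}{30} \approx -5.3667$)
$- 6 Q = \left(-6\right) \left(- \frac{161}{30}\right) = \frac{161}{5}$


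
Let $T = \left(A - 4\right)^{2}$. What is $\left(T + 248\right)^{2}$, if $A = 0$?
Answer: $69696$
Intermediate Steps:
$T = 16$ ($T = \left(0 - 4\right)^{2} = \left(-4\right)^{2} = 16$)
$\left(T + 248\right)^{2} = \left(16 + 248\right)^{2} = 264^{2} = 69696$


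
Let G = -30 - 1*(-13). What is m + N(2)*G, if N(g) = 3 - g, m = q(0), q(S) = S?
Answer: -17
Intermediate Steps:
m = 0
G = -17 (G = -30 + 13 = -17)
m + N(2)*G = 0 + (3 - 1*2)*(-17) = 0 + (3 - 2)*(-17) = 0 + 1*(-17) = 0 - 17 = -17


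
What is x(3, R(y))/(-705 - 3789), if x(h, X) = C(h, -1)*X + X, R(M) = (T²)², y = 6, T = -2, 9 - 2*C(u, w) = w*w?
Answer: -40/2247 ≈ -0.017802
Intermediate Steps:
C(u, w) = 9/2 - w²/2 (C(u, w) = 9/2 - w*w/2 = 9/2 - w²/2)
R(M) = 16 (R(M) = ((-2)²)² = 4² = 16)
x(h, X) = 5*X (x(h, X) = (9/2 - ½*(-1)²)*X + X = (9/2 - ½*1)*X + X = (9/2 - ½)*X + X = 4*X + X = 5*X)
x(3, R(y))/(-705 - 3789) = (5*16)/(-705 - 3789) = 80/(-4494) = -1/4494*80 = -40/2247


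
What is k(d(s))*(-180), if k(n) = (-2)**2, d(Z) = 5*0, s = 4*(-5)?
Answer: -720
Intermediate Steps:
s = -20
d(Z) = 0
k(n) = 4
k(d(s))*(-180) = 4*(-180) = -720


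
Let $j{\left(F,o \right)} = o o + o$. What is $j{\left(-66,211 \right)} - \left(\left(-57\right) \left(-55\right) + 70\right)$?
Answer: $41527$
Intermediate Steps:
$j{\left(F,o \right)} = o + o^{2}$ ($j{\left(F,o \right)} = o^{2} + o = o + o^{2}$)
$j{\left(-66,211 \right)} - \left(\left(-57\right) \left(-55\right) + 70\right) = 211 \left(1 + 211\right) - \left(\left(-57\right) \left(-55\right) + 70\right) = 211 \cdot 212 - \left(3135 + 70\right) = 44732 - 3205 = 41527$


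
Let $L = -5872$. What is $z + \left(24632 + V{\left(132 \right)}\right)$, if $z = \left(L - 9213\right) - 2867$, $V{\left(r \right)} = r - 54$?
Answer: $6758$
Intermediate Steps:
$V{\left(r \right)} = -54 + r$
$z = -17952$ ($z = \left(-5872 - 9213\right) - 2867 = -15085 - 2867 = -17952$)
$z + \left(24632 + V{\left(132 \right)}\right) = -17952 + \left(24632 + \left(-54 + 132\right)\right) = -17952 + \left(24632 + 78\right) = -17952 + 24710 = 6758$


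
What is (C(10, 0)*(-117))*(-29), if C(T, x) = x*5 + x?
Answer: 0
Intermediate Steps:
C(T, x) = 6*x (C(T, x) = 5*x + x = 6*x)
(C(10, 0)*(-117))*(-29) = ((6*0)*(-117))*(-29) = (0*(-117))*(-29) = 0*(-29) = 0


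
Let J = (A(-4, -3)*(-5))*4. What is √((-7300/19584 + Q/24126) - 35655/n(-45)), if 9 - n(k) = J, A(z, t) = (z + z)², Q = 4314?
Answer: I*√124565052455852863474/2114692152 ≈ 5.2778*I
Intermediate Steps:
A(z, t) = 4*z² (A(z, t) = (2*z)² = 4*z²)
J = -1280 (J = ((4*(-4)²)*(-5))*4 = ((4*16)*(-5))*4 = (64*(-5))*4 = -320*4 = -1280)
n(k) = 1289 (n(k) = 9 - 1*(-1280) = 9 + 1280 = 1289)
√((-7300/19584 + Q/24126) - 35655/n(-45)) = √((-7300/19584 + 4314/24126) - 35655/1289) = √((-7300*1/19584 + 4314*(1/24126)) - 35655*1/1289) = √((-1825/4896 + 719/4021) - 35655/1289) = √(-3818101/19686816 - 35655/1289) = √(-706854956669/25376305824) = I*√124565052455852863474/2114692152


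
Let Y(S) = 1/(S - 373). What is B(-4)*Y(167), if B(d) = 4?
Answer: -2/103 ≈ -0.019417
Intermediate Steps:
Y(S) = 1/(-373 + S)
B(-4)*Y(167) = 4/(-373 + 167) = 4/(-206) = 4*(-1/206) = -2/103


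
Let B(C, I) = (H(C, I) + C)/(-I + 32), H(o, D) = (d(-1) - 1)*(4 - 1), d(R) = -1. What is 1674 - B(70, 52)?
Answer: 8386/5 ≈ 1677.2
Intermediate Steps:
H(o, D) = -6 (H(o, D) = (-1 - 1)*(4 - 1) = -2*3 = -6)
B(C, I) = (-6 + C)/(32 - I) (B(C, I) = (-6 + C)/(-I + 32) = (-6 + C)/(32 - I))
1674 - B(70, 52) = 1674 - (6 - 1*70)/(-32 + 52) = 1674 - (6 - 70)/20 = 1674 - (-64)/20 = 1674 - 1*(-16/5) = 1674 + 16/5 = 8386/5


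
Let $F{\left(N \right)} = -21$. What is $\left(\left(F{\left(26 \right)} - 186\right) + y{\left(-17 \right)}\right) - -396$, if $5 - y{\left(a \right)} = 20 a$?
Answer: $534$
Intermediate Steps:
$y{\left(a \right)} = 5 - 20 a$
$\left(\left(F{\left(26 \right)} - 186\right) + y{\left(-17 \right)}\right) - -396 = \left(\left(-21 - 186\right) + \left(5 - -340\right)\right) - -396 = \left(\left(-21 - 186\right) + \left(5 + 340\right)\right) + 396 = \left(-207 + 345\right) + 396 = 138 + 396 = 534$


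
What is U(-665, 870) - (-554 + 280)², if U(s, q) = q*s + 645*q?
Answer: -92476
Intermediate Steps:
U(s, q) = 645*q + q*s
U(-665, 870) - (-554 + 280)² = 870*(645 - 665) - (-554 + 280)² = 870*(-20) - 1*(-274)² = -17400 - 1*75076 = -17400 - 75076 = -92476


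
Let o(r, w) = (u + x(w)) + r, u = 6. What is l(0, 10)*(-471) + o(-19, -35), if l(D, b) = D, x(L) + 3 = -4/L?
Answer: -556/35 ≈ -15.886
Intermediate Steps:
x(L) = -3 - 4/L
o(r, w) = 3 + r - 4/w (o(r, w) = (6 + (-3 - 4/w)) + r = (3 - 4/w) + r = 3 + r - 4/w)
l(0, 10)*(-471) + o(-19, -35) = 0*(-471) + (3 - 19 - 4/(-35)) = 0 + (3 - 19 - 4*(-1/35)) = 0 + (3 - 19 + 4/35) = 0 - 556/35 = -556/35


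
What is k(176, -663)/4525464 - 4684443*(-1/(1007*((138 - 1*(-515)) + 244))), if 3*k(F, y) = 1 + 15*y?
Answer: 2649535510970/510969574557 ≈ 5.1853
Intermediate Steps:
k(F, y) = 1/3 + 5*y (k(F, y) = (1 + 15*y)/3 = 1/3 + 5*y)
k(176, -663)/4525464 - 4684443*(-1/(1007*((138 - 1*(-515)) + 244))) = (1/3 + 5*(-663))/4525464 - 4684443*(-1/(1007*((138 - 1*(-515)) + 244))) = (1/3 - 3315)*(1/4525464) - 4684443*(-1/(1007*((138 + 515) + 244))) = -9944/3*1/4525464 - 4684443*(-1/(1007*(653 + 244))) = -1243/1697049 - 4684443/((-1007*897)) = -1243/1697049 - 4684443/(-903279) = -1243/1697049 - 4684443*(-1/903279) = -1243/1697049 + 1561481/301093 = 2649535510970/510969574557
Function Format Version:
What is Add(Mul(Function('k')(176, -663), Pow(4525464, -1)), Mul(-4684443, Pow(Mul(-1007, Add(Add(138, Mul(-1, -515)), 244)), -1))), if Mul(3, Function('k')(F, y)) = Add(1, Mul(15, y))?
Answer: Rational(2649535510970, 510969574557) ≈ 5.1853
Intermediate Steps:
Function('k')(F, y) = Add(Rational(1, 3), Mul(5, y)) (Function('k')(F, y) = Mul(Rational(1, 3), Add(1, Mul(15, y))) = Add(Rational(1, 3), Mul(5, y)))
Add(Mul(Function('k')(176, -663), Pow(4525464, -1)), Mul(-4684443, Pow(Mul(-1007, Add(Add(138, Mul(-1, -515)), 244)), -1))) = Add(Mul(Add(Rational(1, 3), Mul(5, -663)), Pow(4525464, -1)), Mul(-4684443, Pow(Mul(-1007, Add(Add(138, Mul(-1, -515)), 244)), -1))) = Add(Mul(Add(Rational(1, 3), -3315), Rational(1, 4525464)), Mul(-4684443, Pow(Mul(-1007, Add(Add(138, 515), 244)), -1))) = Add(Mul(Rational(-9944, 3), Rational(1, 4525464)), Mul(-4684443, Pow(Mul(-1007, Add(653, 244)), -1))) = Add(Rational(-1243, 1697049), Mul(-4684443, Pow(Mul(-1007, 897), -1))) = Add(Rational(-1243, 1697049), Mul(-4684443, Pow(-903279, -1))) = Add(Rational(-1243, 1697049), Mul(-4684443, Rational(-1, 903279))) = Add(Rational(-1243, 1697049), Rational(1561481, 301093)) = Rational(2649535510970, 510969574557)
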